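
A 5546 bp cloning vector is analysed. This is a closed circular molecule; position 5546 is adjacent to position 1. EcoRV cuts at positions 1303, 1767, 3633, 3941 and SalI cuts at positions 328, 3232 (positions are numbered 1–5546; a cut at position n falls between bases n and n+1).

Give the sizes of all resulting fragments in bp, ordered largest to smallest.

Combined cut positions (sorted): 328, 1303, 1767, 3232, 3633, 3941.
Circular molecule, 6 cuts → 6 fragments:
  1303 − 328 = 975 bp
  1767 − 1303 = 464 bp
  3232 − 1767 = 1465 bp
  3633 − 3232 = 401 bp
  3941 − 3633 = 308 bp
  wrap: 5546 − 3941 + 328 = 1933 bp
Sorted largest to smallest: 1933, 1465, 975, 464, 401, 308 bp.

1933, 1465, 975, 464, 401, 308 bp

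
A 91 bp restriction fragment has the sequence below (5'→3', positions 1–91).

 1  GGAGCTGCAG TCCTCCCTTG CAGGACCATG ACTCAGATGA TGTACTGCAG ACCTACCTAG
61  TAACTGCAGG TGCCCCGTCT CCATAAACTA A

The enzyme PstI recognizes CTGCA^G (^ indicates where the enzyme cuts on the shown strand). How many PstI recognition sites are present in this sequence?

3

CTGCAG occurs starting at positions 5, 45, 64.
PstI cuts at 3 sites.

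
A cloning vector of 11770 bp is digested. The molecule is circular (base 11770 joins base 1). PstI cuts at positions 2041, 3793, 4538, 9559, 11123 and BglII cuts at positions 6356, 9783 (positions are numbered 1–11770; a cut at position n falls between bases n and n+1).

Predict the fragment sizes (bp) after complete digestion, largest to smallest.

3203, 2688, 1818, 1752, 1340, 745, 224 bp

Combined cut positions (sorted): 2041, 3793, 4538, 6356, 9559, 9783, 11123.
Circular molecule, 7 cuts → 7 fragments:
  3793 − 2041 = 1752 bp
  4538 − 3793 = 745 bp
  6356 − 4538 = 1818 bp
  9559 − 6356 = 3203 bp
  9783 − 9559 = 224 bp
  11123 − 9783 = 1340 bp
  wrap: 11770 − 11123 + 2041 = 2688 bp
Sorted largest to smallest: 3203, 2688, 1818, 1752, 1340, 745, 224 bp.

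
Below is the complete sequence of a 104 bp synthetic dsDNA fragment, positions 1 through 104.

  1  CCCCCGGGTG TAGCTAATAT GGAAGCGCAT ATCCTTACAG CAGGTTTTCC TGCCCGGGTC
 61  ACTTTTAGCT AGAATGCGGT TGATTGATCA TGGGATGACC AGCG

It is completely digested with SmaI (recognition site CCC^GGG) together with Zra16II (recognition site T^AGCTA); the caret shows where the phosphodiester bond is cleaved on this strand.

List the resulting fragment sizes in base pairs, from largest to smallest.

SmaI sites (CCCGGG) start at positions 3, 53.
SmaI cuts after base 3 of each site, so after positions 5, 55.
Zra16II sites (TAGCTA) start at positions 11, 66.
Zra16II cuts after the first base of each site, so after positions 11, 66.
Combined cut positions: 5, 11, 55, 66.
Linear molecule, 4 cuts → 5 fragments:
  1–5 → 5 bp
  6–11 → 6 bp
  12–55 → 44 bp
  56–66 → 11 bp
  67–104 → 38 bp
Sorted largest to smallest: 44, 38, 11, 6, 5 bp.

44, 38, 11, 6, 5 bp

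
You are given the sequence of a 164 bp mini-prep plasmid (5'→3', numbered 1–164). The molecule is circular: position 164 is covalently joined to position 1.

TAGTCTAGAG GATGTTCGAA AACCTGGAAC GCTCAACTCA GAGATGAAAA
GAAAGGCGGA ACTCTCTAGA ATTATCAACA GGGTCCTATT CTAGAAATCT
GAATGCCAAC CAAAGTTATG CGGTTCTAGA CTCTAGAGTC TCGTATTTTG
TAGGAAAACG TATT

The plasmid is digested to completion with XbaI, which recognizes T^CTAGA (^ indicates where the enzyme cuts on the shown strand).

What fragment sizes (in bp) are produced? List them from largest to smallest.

61, 36, 35, 25, 7 bp

XbaI sites (TCTAGA) start at positions 4, 65, 90, 125, 132.
XbaI cuts after the first base of each site, so after positions 4, 65, 90, 125, 132.
Circular molecule, 5 cuts → 5 fragments:
  5–65 → 61 bp
  66–90 → 25 bp
  91–125 → 35 bp
  126–132 → 7 bp
  133–164 then 1–4 → 32 + 4 = 36 bp
Sorted largest to smallest: 61, 36, 35, 25, 7 bp.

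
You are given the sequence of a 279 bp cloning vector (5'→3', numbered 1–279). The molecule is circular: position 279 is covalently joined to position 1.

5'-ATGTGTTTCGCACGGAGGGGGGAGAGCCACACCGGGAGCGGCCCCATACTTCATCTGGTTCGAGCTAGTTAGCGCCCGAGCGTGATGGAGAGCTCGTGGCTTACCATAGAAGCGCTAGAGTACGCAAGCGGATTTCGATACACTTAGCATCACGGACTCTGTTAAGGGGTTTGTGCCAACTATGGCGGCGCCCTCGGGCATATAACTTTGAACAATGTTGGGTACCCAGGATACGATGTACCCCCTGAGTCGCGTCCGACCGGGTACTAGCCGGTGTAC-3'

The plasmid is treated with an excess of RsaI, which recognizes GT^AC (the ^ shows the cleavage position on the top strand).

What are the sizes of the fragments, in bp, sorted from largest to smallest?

123, 102, 26, 16, 12 bp

RsaI sites (GTAC) start at positions 120, 222, 238, 264, 276.
RsaI cuts after base 2 of each site, so after positions 121, 223, 239, 265, 277.
Circular molecule, 5 cuts → 5 fragments:
  122–223 → 102 bp
  224–239 → 16 bp
  240–265 → 26 bp
  266–277 → 12 bp
  278–279 then 1–121 → 2 + 121 = 123 bp
Sorted largest to smallest: 123, 102, 26, 16, 12 bp.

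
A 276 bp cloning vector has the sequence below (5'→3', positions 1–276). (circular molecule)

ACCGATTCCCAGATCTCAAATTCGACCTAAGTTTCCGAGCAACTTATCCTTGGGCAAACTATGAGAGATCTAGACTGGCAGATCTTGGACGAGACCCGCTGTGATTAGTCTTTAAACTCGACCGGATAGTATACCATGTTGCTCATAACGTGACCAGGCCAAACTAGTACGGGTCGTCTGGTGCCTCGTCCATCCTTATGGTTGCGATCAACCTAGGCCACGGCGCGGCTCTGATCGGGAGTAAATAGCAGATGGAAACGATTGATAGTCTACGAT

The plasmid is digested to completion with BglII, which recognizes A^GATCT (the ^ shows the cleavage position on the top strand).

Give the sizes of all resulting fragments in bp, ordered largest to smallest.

207, 55, 14 bp

BglII sites (AGATCT) start at positions 11, 66, 80.
BglII cuts after the first base of each site, so after positions 11, 66, 80.
Circular molecule, 3 cuts → 3 fragments:
  12–66 → 55 bp
  67–80 → 14 bp
  81–276 then 1–11 → 196 + 11 = 207 bp
Sorted largest to smallest: 207, 55, 14 bp.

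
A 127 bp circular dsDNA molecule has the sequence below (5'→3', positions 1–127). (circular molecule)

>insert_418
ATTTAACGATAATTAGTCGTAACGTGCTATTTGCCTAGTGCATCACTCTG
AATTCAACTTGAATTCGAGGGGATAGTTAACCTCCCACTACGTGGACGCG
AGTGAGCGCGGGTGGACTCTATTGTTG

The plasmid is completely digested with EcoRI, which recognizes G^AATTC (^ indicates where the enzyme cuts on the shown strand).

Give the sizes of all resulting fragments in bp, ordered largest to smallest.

EcoRI sites (GAATTC) start at positions 50, 61.
EcoRI cuts after the first base of each site, so after positions 50, 61.
Circular molecule, 2 cuts → 2 fragments:
  51–61 → 11 bp
  62–127 then 1–50 → 66 + 50 = 116 bp
Sorted largest to smallest: 116, 11 bp.

116, 11 bp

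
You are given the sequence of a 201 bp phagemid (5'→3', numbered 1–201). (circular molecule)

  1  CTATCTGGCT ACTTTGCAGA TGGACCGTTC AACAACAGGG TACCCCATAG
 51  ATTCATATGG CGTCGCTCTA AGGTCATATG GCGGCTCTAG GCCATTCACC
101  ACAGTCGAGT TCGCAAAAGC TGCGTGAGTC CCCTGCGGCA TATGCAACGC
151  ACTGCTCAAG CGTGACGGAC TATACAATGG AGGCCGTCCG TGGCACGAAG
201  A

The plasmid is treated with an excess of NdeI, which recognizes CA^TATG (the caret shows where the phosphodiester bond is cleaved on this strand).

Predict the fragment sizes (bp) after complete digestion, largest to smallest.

NdeI sites (CATATG) start at positions 54, 75, 139.
NdeI cuts after base 2 of each site, so after positions 55, 76, 140.
Circular molecule, 3 cuts → 3 fragments:
  56–76 → 21 bp
  77–140 → 64 bp
  141–201 then 1–55 → 61 + 55 = 116 bp
Sorted largest to smallest: 116, 64, 21 bp.

116, 64, 21 bp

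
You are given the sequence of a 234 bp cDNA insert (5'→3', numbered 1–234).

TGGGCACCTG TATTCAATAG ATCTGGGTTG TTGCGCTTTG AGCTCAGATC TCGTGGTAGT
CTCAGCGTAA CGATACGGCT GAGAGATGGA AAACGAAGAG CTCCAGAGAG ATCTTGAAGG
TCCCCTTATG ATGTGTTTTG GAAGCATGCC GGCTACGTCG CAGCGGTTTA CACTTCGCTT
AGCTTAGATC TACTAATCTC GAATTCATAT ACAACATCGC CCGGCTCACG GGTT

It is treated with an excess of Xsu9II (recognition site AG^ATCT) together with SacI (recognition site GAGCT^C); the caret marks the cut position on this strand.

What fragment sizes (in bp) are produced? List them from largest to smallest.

Xsu9II sites (AGATCT) start at positions 19, 46, 109, 186.
Xsu9II cuts after base 2 of each site, so after positions 20, 47, 110, 187.
SacI sites (GAGCTC) start at positions 40, 98.
SacI cuts after base 5 of each site (before the last base), so after positions 44, 102.
Combined cut positions: 20, 44, 47, 102, 110, 187.
Linear molecule, 6 cuts → 7 fragments:
  1–20 → 20 bp
  21–44 → 24 bp
  45–47 → 3 bp
  48–102 → 55 bp
  103–110 → 8 bp
  111–187 → 77 bp
  188–234 → 47 bp
Sorted largest to smallest: 77, 55, 47, 24, 20, 8, 3 bp.

77, 55, 47, 24, 20, 8, 3 bp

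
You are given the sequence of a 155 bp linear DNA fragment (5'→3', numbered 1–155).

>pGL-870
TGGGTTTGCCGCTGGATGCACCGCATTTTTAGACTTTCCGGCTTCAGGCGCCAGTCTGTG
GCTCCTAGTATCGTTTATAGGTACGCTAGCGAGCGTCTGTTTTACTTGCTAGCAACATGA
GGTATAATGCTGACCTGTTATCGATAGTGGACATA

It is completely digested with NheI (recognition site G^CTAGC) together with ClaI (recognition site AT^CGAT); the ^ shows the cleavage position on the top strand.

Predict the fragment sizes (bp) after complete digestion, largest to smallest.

85, 33, 23, 14 bp

NheI sites (GCTAGC) start at positions 85, 108.
NheI cuts after the first base of each site, so after positions 85, 108.
The ClaI site (ATCGAT) starts at position 140.
ClaI cuts after base 2 of each site, so after position 141.
Combined cut positions: 85, 108, 141.
Linear molecule, 3 cuts → 4 fragments:
  1–85 → 85 bp
  86–108 → 23 bp
  109–141 → 33 bp
  142–155 → 14 bp
Sorted largest to smallest: 85, 33, 23, 14 bp.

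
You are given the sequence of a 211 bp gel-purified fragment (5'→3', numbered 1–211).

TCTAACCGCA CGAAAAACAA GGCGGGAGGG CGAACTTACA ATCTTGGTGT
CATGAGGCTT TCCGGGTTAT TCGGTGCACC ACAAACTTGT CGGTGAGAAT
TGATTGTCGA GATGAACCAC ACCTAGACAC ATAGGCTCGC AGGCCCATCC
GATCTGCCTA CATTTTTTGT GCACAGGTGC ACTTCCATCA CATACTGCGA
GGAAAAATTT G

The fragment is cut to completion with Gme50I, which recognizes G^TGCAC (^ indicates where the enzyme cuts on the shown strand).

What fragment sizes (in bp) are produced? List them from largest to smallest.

95, 74, 34, 8 bp

Gme50I sites (GTGCAC) start at positions 74, 169, 177.
Gme50I cuts after the first base of each site, so after positions 74, 169, 177.
Linear molecule, 3 cuts → 4 fragments:
  1–74 → 74 bp
  75–169 → 95 bp
  170–177 → 8 bp
  178–211 → 34 bp
Sorted largest to smallest: 95, 74, 34, 8 bp.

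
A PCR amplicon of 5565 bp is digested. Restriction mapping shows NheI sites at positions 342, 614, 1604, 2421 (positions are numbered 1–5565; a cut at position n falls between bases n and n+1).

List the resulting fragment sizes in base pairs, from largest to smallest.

3144, 990, 817, 342, 272 bp

Linear molecule, 4 cuts → 5 fragments:
  342 − 0 = 342 bp
  614 − 342 = 272 bp
  1604 − 614 = 990 bp
  2421 − 1604 = 817 bp
  5565 − 2421 = 3144 bp
Sorted largest to smallest: 3144, 990, 817, 342, 272 bp.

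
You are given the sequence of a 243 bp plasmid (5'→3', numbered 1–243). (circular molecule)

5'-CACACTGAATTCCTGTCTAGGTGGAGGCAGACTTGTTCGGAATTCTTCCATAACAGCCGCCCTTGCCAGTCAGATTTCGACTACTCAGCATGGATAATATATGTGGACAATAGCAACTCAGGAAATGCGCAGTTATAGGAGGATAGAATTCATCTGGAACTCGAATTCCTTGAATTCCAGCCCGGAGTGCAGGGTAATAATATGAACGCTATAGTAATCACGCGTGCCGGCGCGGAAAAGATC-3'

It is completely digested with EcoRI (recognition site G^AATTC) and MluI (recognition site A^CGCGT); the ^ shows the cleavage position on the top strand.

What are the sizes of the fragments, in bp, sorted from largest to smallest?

106, 48, 33, 30, 17, 9 bp

EcoRI sites (GAATTC) start at positions 7, 40, 146, 163, 172.
EcoRI cuts after the first base of each site, so after positions 7, 40, 146, 163, 172.
The MluI site (ACGCGT) starts at position 220.
MluI cuts after the first base of each site, so after position 220.
Combined cut positions: 7, 40, 146, 163, 172, 220.
Circular molecule, 6 cuts → 6 fragments:
  8–40 → 33 bp
  41–146 → 106 bp
  147–163 → 17 bp
  164–172 → 9 bp
  173–220 → 48 bp
  221–243 then 1–7 → 23 + 7 = 30 bp
Sorted largest to smallest: 106, 48, 33, 30, 17, 9 bp.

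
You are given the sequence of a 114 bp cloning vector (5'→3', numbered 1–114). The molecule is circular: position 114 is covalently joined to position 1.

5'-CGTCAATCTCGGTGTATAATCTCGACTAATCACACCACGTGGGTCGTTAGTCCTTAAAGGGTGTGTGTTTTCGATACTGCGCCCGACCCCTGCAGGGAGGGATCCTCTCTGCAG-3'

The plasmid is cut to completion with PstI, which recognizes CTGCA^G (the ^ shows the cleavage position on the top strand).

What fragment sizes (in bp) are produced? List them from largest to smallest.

PstI sites (CTGCAG) start at positions 90, 109.
PstI cuts after base 5 of each site (before the last base), so after positions 94, 113.
Circular molecule, 2 cuts → 2 fragments:
  95–113 → 19 bp
  114–114 then 1–94 → 1 + 94 = 95 bp
Sorted largest to smallest: 95, 19 bp.

95, 19 bp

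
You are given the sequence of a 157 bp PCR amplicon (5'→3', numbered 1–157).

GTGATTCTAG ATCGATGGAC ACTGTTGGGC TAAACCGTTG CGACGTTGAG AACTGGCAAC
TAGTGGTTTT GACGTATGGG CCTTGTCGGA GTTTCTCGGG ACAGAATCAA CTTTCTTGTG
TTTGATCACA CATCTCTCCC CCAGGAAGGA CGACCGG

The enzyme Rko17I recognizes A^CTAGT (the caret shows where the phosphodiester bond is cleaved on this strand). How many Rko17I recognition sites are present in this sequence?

ACTAGT occurs starting at position 59.
Rko17I cuts at 1 site.

1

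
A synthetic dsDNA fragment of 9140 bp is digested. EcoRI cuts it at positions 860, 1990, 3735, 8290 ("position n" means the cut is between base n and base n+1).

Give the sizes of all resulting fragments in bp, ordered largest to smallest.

4555, 1745, 1130, 860, 850 bp

Linear molecule, 4 cuts → 5 fragments:
  860 − 0 = 860 bp
  1990 − 860 = 1130 bp
  3735 − 1990 = 1745 bp
  8290 − 3735 = 4555 bp
  9140 − 8290 = 850 bp
Sorted largest to smallest: 4555, 1745, 1130, 860, 850 bp.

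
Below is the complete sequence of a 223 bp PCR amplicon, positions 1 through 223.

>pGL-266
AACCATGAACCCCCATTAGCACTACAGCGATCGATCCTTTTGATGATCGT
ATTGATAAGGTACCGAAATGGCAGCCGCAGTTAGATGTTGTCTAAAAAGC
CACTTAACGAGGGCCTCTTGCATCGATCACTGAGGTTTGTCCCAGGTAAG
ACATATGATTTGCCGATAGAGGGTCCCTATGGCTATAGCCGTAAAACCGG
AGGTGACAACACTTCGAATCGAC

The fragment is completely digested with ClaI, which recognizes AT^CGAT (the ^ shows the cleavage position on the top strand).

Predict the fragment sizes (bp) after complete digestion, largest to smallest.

100, 92, 31 bp

ClaI sites (ATCGAT) start at positions 30, 122.
ClaI cuts after base 2 of each site, so after positions 31, 123.
Linear molecule, 2 cuts → 3 fragments:
  1–31 → 31 bp
  32–123 → 92 bp
  124–223 → 100 bp
Sorted largest to smallest: 100, 92, 31 bp.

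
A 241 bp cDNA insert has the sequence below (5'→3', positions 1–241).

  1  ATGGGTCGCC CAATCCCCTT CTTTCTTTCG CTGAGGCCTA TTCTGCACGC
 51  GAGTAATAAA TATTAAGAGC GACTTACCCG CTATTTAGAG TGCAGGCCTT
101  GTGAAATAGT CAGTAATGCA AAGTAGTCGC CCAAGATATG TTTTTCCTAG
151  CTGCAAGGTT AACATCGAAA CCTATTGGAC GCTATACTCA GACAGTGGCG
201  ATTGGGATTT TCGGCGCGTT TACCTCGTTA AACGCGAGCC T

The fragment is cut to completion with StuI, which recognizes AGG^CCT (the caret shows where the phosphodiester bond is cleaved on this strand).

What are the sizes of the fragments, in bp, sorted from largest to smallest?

StuI sites (AGGCCT) start at positions 34, 94.
StuI cuts after base 3 of each site, so after positions 36, 96.
Linear molecule, 2 cuts → 3 fragments:
  1–36 → 36 bp
  37–96 → 60 bp
  97–241 → 145 bp
Sorted largest to smallest: 145, 60, 36 bp.

145, 60, 36 bp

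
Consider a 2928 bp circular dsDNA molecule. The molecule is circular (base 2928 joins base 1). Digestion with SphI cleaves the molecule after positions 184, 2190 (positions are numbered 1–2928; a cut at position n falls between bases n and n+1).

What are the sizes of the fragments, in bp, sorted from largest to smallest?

2006, 922 bp

Circular molecule, 2 cuts → 2 fragments:
  2190 − 184 = 2006 bp
  wrap: 2928 − 2190 + 184 = 922 bp
Sorted largest to smallest: 2006, 922 bp.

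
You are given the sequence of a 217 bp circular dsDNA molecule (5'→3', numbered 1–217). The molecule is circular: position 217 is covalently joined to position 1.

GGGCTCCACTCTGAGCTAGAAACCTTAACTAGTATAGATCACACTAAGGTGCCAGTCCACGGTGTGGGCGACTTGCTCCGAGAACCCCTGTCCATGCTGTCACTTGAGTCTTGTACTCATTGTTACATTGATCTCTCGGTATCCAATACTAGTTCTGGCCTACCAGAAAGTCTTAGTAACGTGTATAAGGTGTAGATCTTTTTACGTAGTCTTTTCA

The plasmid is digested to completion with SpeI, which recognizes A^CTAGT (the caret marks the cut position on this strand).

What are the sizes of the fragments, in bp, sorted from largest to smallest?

SpeI sites (ACTAGT) start at positions 28, 148.
SpeI cuts after the first base of each site, so after positions 28, 148.
Circular molecule, 2 cuts → 2 fragments:
  29–148 → 120 bp
  149–217 then 1–28 → 69 + 28 = 97 bp
Sorted largest to smallest: 120, 97 bp.

120, 97 bp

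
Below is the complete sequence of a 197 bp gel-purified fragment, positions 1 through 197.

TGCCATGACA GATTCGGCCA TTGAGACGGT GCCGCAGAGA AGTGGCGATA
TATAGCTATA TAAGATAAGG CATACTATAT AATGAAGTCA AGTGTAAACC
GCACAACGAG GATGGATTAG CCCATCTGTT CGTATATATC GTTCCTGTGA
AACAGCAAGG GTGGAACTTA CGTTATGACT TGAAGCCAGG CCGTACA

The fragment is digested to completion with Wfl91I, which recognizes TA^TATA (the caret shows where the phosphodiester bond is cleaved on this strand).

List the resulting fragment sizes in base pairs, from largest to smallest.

63, 57, 50, 19, 8 bp

Wfl91I sites (TATATA) start at positions 49, 57, 76, 133.
Wfl91I cuts after base 2 of each site, so after positions 50, 58, 77, 134.
Linear molecule, 4 cuts → 5 fragments:
  1–50 → 50 bp
  51–58 → 8 bp
  59–77 → 19 bp
  78–134 → 57 bp
  135–197 → 63 bp
Sorted largest to smallest: 63, 57, 50, 19, 8 bp.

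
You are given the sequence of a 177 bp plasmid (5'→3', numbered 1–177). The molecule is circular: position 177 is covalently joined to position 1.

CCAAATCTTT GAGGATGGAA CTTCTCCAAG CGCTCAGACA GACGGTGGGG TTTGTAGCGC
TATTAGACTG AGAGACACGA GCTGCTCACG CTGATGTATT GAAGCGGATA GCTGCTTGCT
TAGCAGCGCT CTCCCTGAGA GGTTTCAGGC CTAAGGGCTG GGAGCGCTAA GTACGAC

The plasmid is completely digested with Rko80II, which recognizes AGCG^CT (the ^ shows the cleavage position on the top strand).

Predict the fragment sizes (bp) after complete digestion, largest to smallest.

Rko80II sites (AGCGCT) start at positions 29, 56, 125, 163.
Rko80II cuts after base 4 of each site, so after positions 32, 59, 128, 166.
Circular molecule, 4 cuts → 4 fragments:
  33–59 → 27 bp
  60–128 → 69 bp
  129–166 → 38 bp
  167–177 then 1–32 → 11 + 32 = 43 bp
Sorted largest to smallest: 69, 43, 38, 27 bp.

69, 43, 38, 27 bp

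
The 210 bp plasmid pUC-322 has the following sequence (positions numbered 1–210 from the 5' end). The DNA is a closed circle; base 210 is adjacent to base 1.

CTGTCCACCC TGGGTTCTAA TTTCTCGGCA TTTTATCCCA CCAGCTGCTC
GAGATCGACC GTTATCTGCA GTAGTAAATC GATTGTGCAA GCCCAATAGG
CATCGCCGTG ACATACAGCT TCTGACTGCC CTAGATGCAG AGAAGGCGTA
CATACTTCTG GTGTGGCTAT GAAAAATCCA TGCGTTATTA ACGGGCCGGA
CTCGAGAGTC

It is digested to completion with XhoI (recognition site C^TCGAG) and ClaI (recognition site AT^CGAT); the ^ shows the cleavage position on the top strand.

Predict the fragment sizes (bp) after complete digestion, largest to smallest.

XhoI sites (CTCGAG) start at positions 48, 201.
XhoI cuts after the first base of each site, so after positions 48, 201.
The ClaI site (ATCGAT) starts at position 78.
ClaI cuts after base 2 of each site, so after position 79.
Combined cut positions: 48, 79, 201.
Circular molecule, 3 cuts → 3 fragments:
  49–79 → 31 bp
  80–201 → 122 bp
  202–210 then 1–48 → 9 + 48 = 57 bp
Sorted largest to smallest: 122, 57, 31 bp.

122, 57, 31 bp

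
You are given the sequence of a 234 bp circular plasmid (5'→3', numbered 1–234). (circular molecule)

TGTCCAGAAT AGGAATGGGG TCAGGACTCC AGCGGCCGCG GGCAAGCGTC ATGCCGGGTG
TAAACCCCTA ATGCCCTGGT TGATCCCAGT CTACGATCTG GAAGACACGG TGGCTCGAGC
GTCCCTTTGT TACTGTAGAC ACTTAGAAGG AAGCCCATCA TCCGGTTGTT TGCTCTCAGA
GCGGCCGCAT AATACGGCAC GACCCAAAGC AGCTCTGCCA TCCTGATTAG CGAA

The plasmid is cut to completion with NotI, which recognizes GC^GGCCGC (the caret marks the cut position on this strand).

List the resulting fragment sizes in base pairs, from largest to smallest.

149, 85 bp

NotI sites (GCGGCCGC) start at positions 32, 181.
NotI cuts after base 2 of each site, so after positions 33, 182.
Circular molecule, 2 cuts → 2 fragments:
  34–182 → 149 bp
  183–234 then 1–33 → 52 + 33 = 85 bp
Sorted largest to smallest: 149, 85 bp.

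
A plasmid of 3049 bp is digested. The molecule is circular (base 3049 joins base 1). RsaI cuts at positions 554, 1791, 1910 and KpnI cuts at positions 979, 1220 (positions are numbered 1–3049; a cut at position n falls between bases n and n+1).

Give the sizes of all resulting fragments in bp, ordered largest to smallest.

1693, 571, 425, 241, 119 bp

Combined cut positions (sorted): 554, 979, 1220, 1791, 1910.
Circular molecule, 5 cuts → 5 fragments:
  979 − 554 = 425 bp
  1220 − 979 = 241 bp
  1791 − 1220 = 571 bp
  1910 − 1791 = 119 bp
  wrap: 3049 − 1910 + 554 = 1693 bp
Sorted largest to smallest: 1693, 571, 425, 241, 119 bp.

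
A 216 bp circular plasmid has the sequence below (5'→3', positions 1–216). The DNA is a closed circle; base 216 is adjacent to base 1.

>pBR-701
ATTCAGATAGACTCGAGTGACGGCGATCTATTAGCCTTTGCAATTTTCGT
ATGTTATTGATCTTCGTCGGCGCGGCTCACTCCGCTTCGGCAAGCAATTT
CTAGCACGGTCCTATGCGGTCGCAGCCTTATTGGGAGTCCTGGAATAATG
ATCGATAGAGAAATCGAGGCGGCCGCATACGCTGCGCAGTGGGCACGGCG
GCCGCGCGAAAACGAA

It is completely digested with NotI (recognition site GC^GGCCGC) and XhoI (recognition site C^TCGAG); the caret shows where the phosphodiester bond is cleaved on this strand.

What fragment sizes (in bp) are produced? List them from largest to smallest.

NotI sites (GCGGCCGC) start at positions 169, 198.
NotI cuts after base 2 of each site, so after positions 170, 199.
The XhoI site (CTCGAG) starts at position 12.
XhoI cuts after the first base of each site, so after position 12.
Combined cut positions: 12, 170, 199.
Circular molecule, 3 cuts → 3 fragments:
  13–170 → 158 bp
  171–199 → 29 bp
  200–216 then 1–12 → 17 + 12 = 29 bp
Sorted largest to smallest: 158, 29, 29 bp.

158, 29, 29 bp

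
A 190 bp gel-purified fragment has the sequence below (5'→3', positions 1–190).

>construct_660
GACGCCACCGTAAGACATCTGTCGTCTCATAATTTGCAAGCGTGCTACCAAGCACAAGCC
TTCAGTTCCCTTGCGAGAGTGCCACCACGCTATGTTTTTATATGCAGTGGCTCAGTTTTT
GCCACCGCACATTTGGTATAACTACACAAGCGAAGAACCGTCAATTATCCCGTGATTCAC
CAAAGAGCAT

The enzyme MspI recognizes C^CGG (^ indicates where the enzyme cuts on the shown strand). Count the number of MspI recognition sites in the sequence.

0

No occurrence of CCGG is present in the sequence.
MspI does not cut: 0 sites.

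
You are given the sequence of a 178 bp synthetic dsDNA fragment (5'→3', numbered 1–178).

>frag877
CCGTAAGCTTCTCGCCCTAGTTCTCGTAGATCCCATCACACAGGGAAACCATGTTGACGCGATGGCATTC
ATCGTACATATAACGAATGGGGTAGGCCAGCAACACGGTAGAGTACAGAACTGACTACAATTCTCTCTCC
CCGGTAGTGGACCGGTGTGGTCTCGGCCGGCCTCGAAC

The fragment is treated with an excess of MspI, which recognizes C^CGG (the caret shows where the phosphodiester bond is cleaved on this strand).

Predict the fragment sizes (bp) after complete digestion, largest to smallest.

MspI sites (CCGG) start at positions 141, 152, 167.
MspI cuts after the first base of each site, so after positions 141, 152, 167.
Linear molecule, 3 cuts → 4 fragments:
  1–141 → 141 bp
  142–152 → 11 bp
  153–167 → 15 bp
  168–178 → 11 bp
Sorted largest to smallest: 141, 15, 11, 11 bp.

141, 15, 11, 11 bp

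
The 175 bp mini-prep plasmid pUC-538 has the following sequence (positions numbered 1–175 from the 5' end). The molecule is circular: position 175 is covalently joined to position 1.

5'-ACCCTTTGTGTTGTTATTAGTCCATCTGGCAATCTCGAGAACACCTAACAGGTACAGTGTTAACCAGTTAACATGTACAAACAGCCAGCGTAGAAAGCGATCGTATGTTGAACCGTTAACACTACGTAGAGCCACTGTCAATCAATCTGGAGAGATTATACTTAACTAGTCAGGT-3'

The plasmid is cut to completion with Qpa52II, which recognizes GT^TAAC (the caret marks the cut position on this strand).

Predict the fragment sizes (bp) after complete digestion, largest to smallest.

119, 48, 8 bp

Qpa52II sites (GTTAAC) start at positions 59, 67, 115.
Qpa52II cuts after base 2 of each site, so after positions 60, 68, 116.
Circular molecule, 3 cuts → 3 fragments:
  61–68 → 8 bp
  69–116 → 48 bp
  117–175 then 1–60 → 59 + 60 = 119 bp
Sorted largest to smallest: 119, 48, 8 bp.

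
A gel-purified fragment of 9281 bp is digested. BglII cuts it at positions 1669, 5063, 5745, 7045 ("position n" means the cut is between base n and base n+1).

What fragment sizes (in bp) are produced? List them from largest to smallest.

3394, 2236, 1669, 1300, 682 bp

Linear molecule, 4 cuts → 5 fragments:
  1669 − 0 = 1669 bp
  5063 − 1669 = 3394 bp
  5745 − 5063 = 682 bp
  7045 − 5745 = 1300 bp
  9281 − 7045 = 2236 bp
Sorted largest to smallest: 3394, 2236, 1669, 1300, 682 bp.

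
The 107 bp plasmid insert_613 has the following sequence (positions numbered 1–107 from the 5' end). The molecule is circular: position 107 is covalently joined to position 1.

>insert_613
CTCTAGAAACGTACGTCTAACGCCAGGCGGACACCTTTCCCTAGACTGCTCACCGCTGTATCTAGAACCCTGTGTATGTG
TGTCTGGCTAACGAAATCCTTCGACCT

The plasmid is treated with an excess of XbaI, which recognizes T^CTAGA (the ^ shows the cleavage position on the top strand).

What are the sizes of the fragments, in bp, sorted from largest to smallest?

59, 48 bp

XbaI sites (TCTAGA) start at positions 2, 61.
XbaI cuts after the first base of each site, so after positions 2, 61.
Circular molecule, 2 cuts → 2 fragments:
  3–61 → 59 bp
  62–107 then 1–2 → 46 + 2 = 48 bp
Sorted largest to smallest: 59, 48 bp.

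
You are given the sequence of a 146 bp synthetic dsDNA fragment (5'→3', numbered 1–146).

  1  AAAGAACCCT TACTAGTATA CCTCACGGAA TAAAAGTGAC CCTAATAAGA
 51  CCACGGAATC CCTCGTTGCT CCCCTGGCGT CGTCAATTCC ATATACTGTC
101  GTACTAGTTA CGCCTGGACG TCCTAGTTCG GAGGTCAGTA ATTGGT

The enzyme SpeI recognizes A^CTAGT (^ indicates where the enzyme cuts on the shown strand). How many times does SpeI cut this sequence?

ACTAGT occurs starting at positions 12, 103.
SpeI cuts at 2 sites.

2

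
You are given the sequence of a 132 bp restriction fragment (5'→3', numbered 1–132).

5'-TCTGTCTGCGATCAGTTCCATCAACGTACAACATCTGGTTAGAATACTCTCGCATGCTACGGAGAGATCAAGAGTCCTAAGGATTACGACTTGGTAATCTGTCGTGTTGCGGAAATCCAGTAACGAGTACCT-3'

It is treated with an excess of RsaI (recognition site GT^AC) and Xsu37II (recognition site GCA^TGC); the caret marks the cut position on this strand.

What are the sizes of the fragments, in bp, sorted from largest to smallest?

RsaI sites (GTAC) start at positions 26, 127.
RsaI cuts after base 2 of each site, so after positions 27, 128.
The Xsu37II site (GCATGC) starts at position 52.
Xsu37II cuts after base 3 of each site, so after position 54.
Combined cut positions: 27, 54, 128.
Linear molecule, 3 cuts → 4 fragments:
  1–27 → 27 bp
  28–54 → 27 bp
  55–128 → 74 bp
  129–132 → 4 bp
Sorted largest to smallest: 74, 27, 27, 4 bp.

74, 27, 27, 4 bp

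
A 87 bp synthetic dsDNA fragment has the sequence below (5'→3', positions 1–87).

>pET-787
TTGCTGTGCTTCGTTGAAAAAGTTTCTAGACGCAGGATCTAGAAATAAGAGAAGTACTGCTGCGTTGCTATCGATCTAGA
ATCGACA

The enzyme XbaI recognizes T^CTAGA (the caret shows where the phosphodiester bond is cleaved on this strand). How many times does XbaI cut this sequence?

3

TCTAGA occurs starting at positions 25, 38, 75.
XbaI cuts at 3 sites.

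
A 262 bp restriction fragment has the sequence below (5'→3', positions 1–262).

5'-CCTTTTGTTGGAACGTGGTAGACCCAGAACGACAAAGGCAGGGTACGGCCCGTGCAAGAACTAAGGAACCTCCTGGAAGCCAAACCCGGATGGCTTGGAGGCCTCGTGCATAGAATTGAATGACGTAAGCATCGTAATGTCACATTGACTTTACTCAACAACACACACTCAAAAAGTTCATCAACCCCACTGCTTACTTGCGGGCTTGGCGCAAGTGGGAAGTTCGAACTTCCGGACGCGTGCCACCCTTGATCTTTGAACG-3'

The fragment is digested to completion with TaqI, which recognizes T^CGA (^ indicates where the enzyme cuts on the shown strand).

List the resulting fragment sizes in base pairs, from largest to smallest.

The TaqI site (TCGA) starts at position 224.
TaqI cuts after the first base of each site, so after position 224.
Linear molecule, 1 cut → 2 fragments:
  1–224 → 224 bp
  225–262 → 38 bp
Sorted largest to smallest: 224, 38 bp.

224, 38 bp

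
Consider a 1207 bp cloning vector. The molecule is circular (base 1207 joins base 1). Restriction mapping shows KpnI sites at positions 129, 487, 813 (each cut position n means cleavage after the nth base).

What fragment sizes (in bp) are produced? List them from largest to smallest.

523, 358, 326 bp

Circular molecule, 3 cuts → 3 fragments:
  487 − 129 = 358 bp
  813 − 487 = 326 bp
  wrap: 1207 − 813 + 129 = 523 bp
Sorted largest to smallest: 523, 358, 326 bp.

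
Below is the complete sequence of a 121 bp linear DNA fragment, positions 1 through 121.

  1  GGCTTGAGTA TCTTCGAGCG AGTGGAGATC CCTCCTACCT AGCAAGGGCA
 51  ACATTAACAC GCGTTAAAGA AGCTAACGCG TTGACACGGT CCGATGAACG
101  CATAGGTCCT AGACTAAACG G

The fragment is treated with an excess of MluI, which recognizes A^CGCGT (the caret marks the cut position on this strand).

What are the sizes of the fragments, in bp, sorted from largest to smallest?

59, 45, 17 bp

MluI sites (ACGCGT) start at positions 59, 76.
MluI cuts after the first base of each site, so after positions 59, 76.
Linear molecule, 2 cuts → 3 fragments:
  1–59 → 59 bp
  60–76 → 17 bp
  77–121 → 45 bp
Sorted largest to smallest: 59, 45, 17 bp.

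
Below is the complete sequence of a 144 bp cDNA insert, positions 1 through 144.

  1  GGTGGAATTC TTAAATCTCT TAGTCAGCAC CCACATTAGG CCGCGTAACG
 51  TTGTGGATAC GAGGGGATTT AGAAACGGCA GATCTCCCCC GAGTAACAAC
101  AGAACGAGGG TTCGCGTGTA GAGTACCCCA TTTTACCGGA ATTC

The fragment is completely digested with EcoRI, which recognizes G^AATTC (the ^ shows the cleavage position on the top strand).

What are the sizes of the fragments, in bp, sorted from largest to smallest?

EcoRI sites (GAATTC) start at positions 5, 139.
EcoRI cuts after the first base of each site, so after positions 5, 139.
Linear molecule, 2 cuts → 3 fragments:
  1–5 → 5 bp
  6–139 → 134 bp
  140–144 → 5 bp
Sorted largest to smallest: 134, 5, 5 bp.

134, 5, 5 bp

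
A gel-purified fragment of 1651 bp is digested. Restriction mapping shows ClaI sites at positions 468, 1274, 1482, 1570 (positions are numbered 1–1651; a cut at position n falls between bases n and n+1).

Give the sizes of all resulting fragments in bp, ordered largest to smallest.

806, 468, 208, 88, 81 bp

Linear molecule, 4 cuts → 5 fragments:
  468 − 0 = 468 bp
  1274 − 468 = 806 bp
  1482 − 1274 = 208 bp
  1570 − 1482 = 88 bp
  1651 − 1570 = 81 bp
Sorted largest to smallest: 806, 468, 208, 88, 81 bp.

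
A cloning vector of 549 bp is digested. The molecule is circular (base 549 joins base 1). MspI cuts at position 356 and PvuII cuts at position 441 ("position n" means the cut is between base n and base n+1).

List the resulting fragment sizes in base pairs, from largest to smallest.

464, 85 bp

Combined cut positions (sorted): 356, 441.
Circular molecule, 2 cuts → 2 fragments:
  441 − 356 = 85 bp
  wrap: 549 − 441 + 356 = 464 bp
Sorted largest to smallest: 464, 85 bp.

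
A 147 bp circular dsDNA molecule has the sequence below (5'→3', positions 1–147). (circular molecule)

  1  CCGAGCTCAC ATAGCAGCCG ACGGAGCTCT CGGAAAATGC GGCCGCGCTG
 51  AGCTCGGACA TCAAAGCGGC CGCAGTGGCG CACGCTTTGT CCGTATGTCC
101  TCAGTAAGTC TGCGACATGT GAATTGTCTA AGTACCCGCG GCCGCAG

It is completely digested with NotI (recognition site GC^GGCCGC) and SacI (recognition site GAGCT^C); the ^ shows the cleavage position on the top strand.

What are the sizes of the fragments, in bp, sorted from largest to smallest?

NotI sites (GCGGCCGC) start at positions 39, 66, 138.
NotI cuts after base 2 of each site, so after positions 40, 67, 139.
SacI sites (GAGCTC) start at positions 3, 24, 50.
SacI cuts after base 5 of each site (before the last base), so after positions 7, 28, 54.
Combined cut positions: 7, 28, 40, 54, 67, 139.
Circular molecule, 6 cuts → 6 fragments:
  8–28 → 21 bp
  29–40 → 12 bp
  41–54 → 14 bp
  55–67 → 13 bp
  68–139 → 72 bp
  140–147 then 1–7 → 8 + 7 = 15 bp
Sorted largest to smallest: 72, 21, 15, 14, 13, 12 bp.

72, 21, 15, 14, 13, 12 bp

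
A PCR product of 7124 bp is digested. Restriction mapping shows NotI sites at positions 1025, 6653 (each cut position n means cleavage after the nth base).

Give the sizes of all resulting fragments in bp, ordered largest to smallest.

Linear molecule, 2 cuts → 3 fragments:
  1025 − 0 = 1025 bp
  6653 − 1025 = 5628 bp
  7124 − 6653 = 471 bp
Sorted largest to smallest: 5628, 1025, 471 bp.

5628, 1025, 471 bp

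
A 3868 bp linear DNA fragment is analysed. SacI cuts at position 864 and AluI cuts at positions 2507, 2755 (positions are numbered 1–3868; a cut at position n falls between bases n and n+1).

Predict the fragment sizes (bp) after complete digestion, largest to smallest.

Combined cut positions (sorted): 864, 2507, 2755.
Linear molecule, 3 cuts → 4 fragments:
  864 − 0 = 864 bp
  2507 − 864 = 1643 bp
  2755 − 2507 = 248 bp
  3868 − 2755 = 1113 bp
Sorted largest to smallest: 1643, 1113, 864, 248 bp.

1643, 1113, 864, 248 bp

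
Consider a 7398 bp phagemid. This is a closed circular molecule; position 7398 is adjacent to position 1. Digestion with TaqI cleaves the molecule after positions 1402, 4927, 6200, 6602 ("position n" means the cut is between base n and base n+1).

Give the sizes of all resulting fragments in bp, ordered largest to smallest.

3525, 2198, 1273, 402 bp

Circular molecule, 4 cuts → 4 fragments:
  4927 − 1402 = 3525 bp
  6200 − 4927 = 1273 bp
  6602 − 6200 = 402 bp
  wrap: 7398 − 6602 + 1402 = 2198 bp
Sorted largest to smallest: 3525, 2198, 1273, 402 bp.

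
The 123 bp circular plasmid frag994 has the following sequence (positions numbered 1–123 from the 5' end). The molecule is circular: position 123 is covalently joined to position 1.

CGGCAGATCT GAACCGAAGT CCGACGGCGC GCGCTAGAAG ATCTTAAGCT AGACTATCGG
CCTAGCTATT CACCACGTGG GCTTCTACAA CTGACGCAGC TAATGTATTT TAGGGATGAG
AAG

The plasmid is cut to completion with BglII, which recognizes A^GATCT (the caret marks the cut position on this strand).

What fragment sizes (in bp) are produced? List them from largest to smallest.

89, 34 bp

BglII sites (AGATCT) start at positions 5, 39.
BglII cuts after the first base of each site, so after positions 5, 39.
Circular molecule, 2 cuts → 2 fragments:
  6–39 → 34 bp
  40–123 then 1–5 → 84 + 5 = 89 bp
Sorted largest to smallest: 89, 34 bp.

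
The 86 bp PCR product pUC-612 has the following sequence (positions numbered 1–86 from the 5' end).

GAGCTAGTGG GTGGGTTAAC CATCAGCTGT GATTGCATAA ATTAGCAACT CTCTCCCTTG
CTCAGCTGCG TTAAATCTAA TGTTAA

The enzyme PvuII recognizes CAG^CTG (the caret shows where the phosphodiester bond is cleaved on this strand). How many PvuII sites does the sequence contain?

CAGCTG occurs starting at positions 24, 63.
PvuII cuts at 2 sites.

2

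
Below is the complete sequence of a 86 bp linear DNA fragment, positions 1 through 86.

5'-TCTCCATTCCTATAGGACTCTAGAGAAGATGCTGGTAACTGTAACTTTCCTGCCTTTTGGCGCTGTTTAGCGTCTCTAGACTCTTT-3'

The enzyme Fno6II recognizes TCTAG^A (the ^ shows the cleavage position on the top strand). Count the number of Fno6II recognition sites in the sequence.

TCTAGA occurs starting at positions 19, 75.
Fno6II cuts at 2 sites.

2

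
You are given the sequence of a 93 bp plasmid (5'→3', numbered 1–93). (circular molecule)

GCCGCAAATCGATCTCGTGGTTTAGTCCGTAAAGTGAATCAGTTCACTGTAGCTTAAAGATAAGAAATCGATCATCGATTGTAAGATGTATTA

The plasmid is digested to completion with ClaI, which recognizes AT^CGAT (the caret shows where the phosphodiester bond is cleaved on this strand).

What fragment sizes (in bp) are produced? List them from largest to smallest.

ClaI sites (ATCGAT) start at positions 8, 67, 74.
ClaI cuts after base 2 of each site, so after positions 9, 68, 75.
Circular molecule, 3 cuts → 3 fragments:
  10–68 → 59 bp
  69–75 → 7 bp
  76–93 then 1–9 → 18 + 9 = 27 bp
Sorted largest to smallest: 59, 27, 7 bp.

59, 27, 7 bp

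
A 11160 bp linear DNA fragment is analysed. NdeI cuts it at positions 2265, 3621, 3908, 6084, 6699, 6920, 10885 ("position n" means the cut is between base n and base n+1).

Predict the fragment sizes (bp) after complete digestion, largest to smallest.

3965, 2265, 2176, 1356, 615, 287, 275, 221 bp

Linear molecule, 7 cuts → 8 fragments:
  2265 − 0 = 2265 bp
  3621 − 2265 = 1356 bp
  3908 − 3621 = 287 bp
  6084 − 3908 = 2176 bp
  6699 − 6084 = 615 bp
  6920 − 6699 = 221 bp
  10885 − 6920 = 3965 bp
  11160 − 10885 = 275 bp
Sorted largest to smallest: 3965, 2265, 2176, 1356, 615, 287, 275, 221 bp.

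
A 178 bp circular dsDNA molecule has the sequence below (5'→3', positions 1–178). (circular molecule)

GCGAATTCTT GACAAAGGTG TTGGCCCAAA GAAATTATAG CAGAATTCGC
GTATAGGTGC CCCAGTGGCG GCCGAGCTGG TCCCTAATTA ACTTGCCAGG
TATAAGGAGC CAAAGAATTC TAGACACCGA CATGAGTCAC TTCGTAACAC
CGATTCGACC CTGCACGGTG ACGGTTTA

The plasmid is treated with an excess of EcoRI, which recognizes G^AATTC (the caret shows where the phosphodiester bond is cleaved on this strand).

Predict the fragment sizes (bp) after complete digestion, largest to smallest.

72, 66, 40 bp

EcoRI sites (GAATTC) start at positions 3, 43, 115.
EcoRI cuts after the first base of each site, so after positions 3, 43, 115.
Circular molecule, 3 cuts → 3 fragments:
  4–43 → 40 bp
  44–115 → 72 bp
  116–178 then 1–3 → 63 + 3 = 66 bp
Sorted largest to smallest: 72, 66, 40 bp.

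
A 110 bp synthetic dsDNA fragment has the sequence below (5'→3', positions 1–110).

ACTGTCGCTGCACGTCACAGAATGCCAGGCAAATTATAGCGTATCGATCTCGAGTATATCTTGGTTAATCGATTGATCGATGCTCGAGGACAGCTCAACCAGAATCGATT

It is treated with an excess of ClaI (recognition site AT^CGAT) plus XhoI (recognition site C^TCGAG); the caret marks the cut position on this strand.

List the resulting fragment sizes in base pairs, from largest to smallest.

44, 22, 20, 8, 6, 5, 5 bp

ClaI sites (ATCGAT) start at positions 43, 68, 76, 104.
ClaI cuts after base 2 of each site, so after positions 44, 69, 77, 105.
XhoI sites (CTCGAG) start at positions 49, 83.
XhoI cuts after the first base of each site, so after positions 49, 83.
Combined cut positions: 44, 49, 69, 77, 83, 105.
Linear molecule, 6 cuts → 7 fragments:
  1–44 → 44 bp
  45–49 → 5 bp
  50–69 → 20 bp
  70–77 → 8 bp
  78–83 → 6 bp
  84–105 → 22 bp
  106–110 → 5 bp
Sorted largest to smallest: 44, 22, 20, 8, 6, 5, 5 bp.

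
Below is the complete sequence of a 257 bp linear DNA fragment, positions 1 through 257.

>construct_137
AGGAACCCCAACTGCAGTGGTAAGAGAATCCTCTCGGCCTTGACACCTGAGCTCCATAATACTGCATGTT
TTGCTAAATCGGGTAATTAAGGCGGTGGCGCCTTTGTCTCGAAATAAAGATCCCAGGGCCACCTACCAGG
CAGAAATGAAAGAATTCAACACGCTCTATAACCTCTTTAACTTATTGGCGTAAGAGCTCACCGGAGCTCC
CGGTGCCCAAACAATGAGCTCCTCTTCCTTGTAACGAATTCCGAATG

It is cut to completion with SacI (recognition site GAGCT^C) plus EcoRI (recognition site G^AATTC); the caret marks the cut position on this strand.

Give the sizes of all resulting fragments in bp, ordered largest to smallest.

SacI sites (GAGCTC) start at positions 49, 194, 204, 226.
SacI cuts after base 5 of each site (before the last base), so after positions 53, 198, 208, 230.
EcoRI sites (GAATTC) start at positions 152, 246.
EcoRI cuts after the first base of each site, so after positions 152, 246.
Combined cut positions: 53, 152, 198, 208, 230, 246.
Linear molecule, 6 cuts → 7 fragments:
  1–53 → 53 bp
  54–152 → 99 bp
  153–198 → 46 bp
  199–208 → 10 bp
  209–230 → 22 bp
  231–246 → 16 bp
  247–257 → 11 bp
Sorted largest to smallest: 99, 53, 46, 22, 16, 11, 10 bp.

99, 53, 46, 22, 16, 11, 10 bp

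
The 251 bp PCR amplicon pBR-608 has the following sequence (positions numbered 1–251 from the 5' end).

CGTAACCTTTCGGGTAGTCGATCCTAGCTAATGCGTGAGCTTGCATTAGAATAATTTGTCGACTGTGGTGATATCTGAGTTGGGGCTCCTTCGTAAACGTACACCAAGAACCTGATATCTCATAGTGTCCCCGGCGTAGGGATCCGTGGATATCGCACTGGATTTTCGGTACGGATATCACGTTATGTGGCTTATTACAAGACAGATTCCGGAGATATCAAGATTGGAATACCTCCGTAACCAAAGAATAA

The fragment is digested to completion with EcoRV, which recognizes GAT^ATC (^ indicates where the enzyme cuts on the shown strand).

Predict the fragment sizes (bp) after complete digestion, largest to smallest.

72, 44, 40, 35, 35, 25 bp

EcoRV sites (GATATC) start at positions 70, 114, 149, 174, 214.
EcoRV cuts after base 3 of each site, so after positions 72, 116, 151, 176, 216.
Linear molecule, 5 cuts → 6 fragments:
  1–72 → 72 bp
  73–116 → 44 bp
  117–151 → 35 bp
  152–176 → 25 bp
  177–216 → 40 bp
  217–251 → 35 bp
Sorted largest to smallest: 72, 44, 40, 35, 35, 25 bp.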